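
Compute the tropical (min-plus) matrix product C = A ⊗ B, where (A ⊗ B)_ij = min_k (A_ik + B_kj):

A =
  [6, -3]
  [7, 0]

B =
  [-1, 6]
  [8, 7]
A ⊗ B =
  [5, 4]
  [6, 7]

Apply the min-plus product entry-by-entry:
  C[0][0] = min over k of (A[0][0] + B[0][0] = 6 + -1 = 5, A[0][1] + B[1][0] = -3 + 8 = 5) = 5 (attained at k = 0)
  C[0][1] = min over k of (A[0][0] + B[0][1] = 6 + 6 = 12, A[0][1] + B[1][1] = -3 + 7 = 4) = 4 (attained at k = 1)
  C[1][0] = min over k of (A[1][0] + B[0][0] = 7 + -1 = 6, A[1][1] + B[1][0] = 0 + 8 = 8) = 6 (attained at k = 0)
  C[1][1] = min over k of (A[1][0] + B[0][1] = 7 + 6 = 13, A[1][1] + B[1][1] = 0 + 7 = 7) = 7 (attained at k = 1)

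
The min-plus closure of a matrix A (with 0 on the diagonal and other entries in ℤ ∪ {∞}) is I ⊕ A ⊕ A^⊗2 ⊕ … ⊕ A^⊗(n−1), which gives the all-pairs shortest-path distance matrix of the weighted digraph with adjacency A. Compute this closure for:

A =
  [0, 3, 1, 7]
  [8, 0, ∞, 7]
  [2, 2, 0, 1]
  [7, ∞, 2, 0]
Closure =
  [0, 3, 1, 2]
  [8, 0, 9, 7]
  [2, 2, 0, 1]
  [4, 4, 2, 0]

This is the Floyd-Warshall all-pairs shortest-path computation. For each intermediate vertex k = 0, 1, …, 3, update dist[i][j] ← min(dist[i][j], dist[i][k] + dist[k][j]). The final matrix gives, for each (i, j), the minimum total weight of any directed path from i to j (possibly empty when i = j).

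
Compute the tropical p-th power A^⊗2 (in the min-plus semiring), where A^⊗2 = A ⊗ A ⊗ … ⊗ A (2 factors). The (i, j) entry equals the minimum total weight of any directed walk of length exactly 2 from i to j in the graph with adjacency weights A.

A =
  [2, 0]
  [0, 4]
A^⊗2 =
  [0, 2]
  [2, 0]

Each entry (A^⊗2)_ij equals the minimum over all length-2 walks i = v_0 → v_1 → … → v_2 = j of Σ_t A[v_t][v_{t+1}]. For example, for (i, j) = (0, 1) we minimise over 2 possible intermediate vertex sequences; the minimum is 2, attained along the walk 0 → 0 → 1.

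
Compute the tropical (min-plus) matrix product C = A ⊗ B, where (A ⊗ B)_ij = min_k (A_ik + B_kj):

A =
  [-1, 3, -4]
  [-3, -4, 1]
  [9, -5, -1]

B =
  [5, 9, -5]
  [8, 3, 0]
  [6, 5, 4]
A ⊗ B =
  [2, 1, -6]
  [2, -1, -8]
  [3, -2, -5]

Apply the min-plus product entry-by-entry:
  C[0][0] = min over k of (A[0][0] + B[0][0] = -1 + 5 = 4, A[0][1] + B[1][0] = 3 + 8 = 11, A[0][2] + B[2][0] = -4 + 6 = 2) = 2 (attained at k = 2)
  C[0][1] = min over k of (A[0][0] + B[0][1] = -1 + 9 = 8, A[0][1] + B[1][1] = 3 + 3 = 6, A[0][2] + B[2][1] = -4 + 5 = 1) = 1 (attained at k = 2)
  C[0][2] = min over k of (A[0][0] + B[0][2] = -1 + -5 = -6, A[0][1] + B[1][2] = 3 + 0 = 3, A[0][2] + B[2][2] = -4 + 4 = 0) = -6 (attained at k = 0)
  C[1][0] = min over k of (A[1][0] + B[0][0] = -3 + 5 = 2, A[1][1] + B[1][0] = -4 + 8 = 4, A[1][2] + B[2][0] = 1 + 6 = 7) = 2 (attained at k = 0)
  C[1][1] = min over k of (A[1][0] + B[0][1] = -3 + 9 = 6, A[1][1] + B[1][1] = -4 + 3 = -1, A[1][2] + B[2][1] = 1 + 5 = 6) = -1 (attained at k = 1)
  C[1][2] = min over k of (A[1][0] + B[0][2] = -3 + -5 = -8, A[1][1] + B[1][2] = -4 + 0 = -4, A[1][2] + B[2][2] = 1 + 4 = 5) = -8 (attained at k = 0)
  C[2][0] = min over k of (A[2][0] + B[0][0] = 9 + 5 = 14, A[2][1] + B[1][0] = -5 + 8 = 3, A[2][2] + B[2][0] = -1 + 6 = 5) = 3 (attained at k = 1)
  C[2][1] = min over k of (A[2][0] + B[0][1] = 9 + 9 = 18, A[2][1] + B[1][1] = -5 + 3 = -2, A[2][2] + B[2][1] = -1 + 5 = 4) = -2 (attained at k = 1)
  C[2][2] = min over k of (A[2][0] + B[0][2] = 9 + -5 = 4, A[2][1] + B[1][2] = -5 + 0 = -5, A[2][2] + B[2][2] = -1 + 4 = 3) = -5 (attained at k = 1)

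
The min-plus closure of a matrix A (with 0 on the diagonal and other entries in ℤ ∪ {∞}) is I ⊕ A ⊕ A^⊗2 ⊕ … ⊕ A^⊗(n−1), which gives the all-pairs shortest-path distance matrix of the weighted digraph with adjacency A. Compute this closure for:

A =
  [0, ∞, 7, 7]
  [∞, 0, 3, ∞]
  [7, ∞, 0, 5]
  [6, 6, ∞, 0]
Closure =
  [0, 13, 7, 7]
  [10, 0, 3, 8]
  [7, 11, 0, 5]
  [6, 6, 9, 0]

This is the Floyd-Warshall all-pairs shortest-path computation. For each intermediate vertex k = 0, 1, …, 3, update dist[i][j] ← min(dist[i][j], dist[i][k] + dist[k][j]). The final matrix gives, for each (i, j), the minimum total weight of any directed path from i to j (possibly empty when i = j).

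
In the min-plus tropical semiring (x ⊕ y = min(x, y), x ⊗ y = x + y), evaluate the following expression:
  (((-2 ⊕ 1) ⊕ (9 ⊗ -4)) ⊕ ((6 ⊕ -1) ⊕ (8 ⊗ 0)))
(((-2 ⊕ 1) ⊕ (9 ⊗ -4)) ⊕ ((6 ⊕ -1) ⊕ (8 ⊗ 0))) = -2

Expand innermost to outermost. Recall ⊕ takes the minimum of its arguments and ⊗ takes their sum. Working out the expression (((-2 ⊕ 1) ⊕ (9 ⊗ -4)) ⊕ ((6 ⊕ -1) ⊕ (8 ⊗ 0))) gives -2.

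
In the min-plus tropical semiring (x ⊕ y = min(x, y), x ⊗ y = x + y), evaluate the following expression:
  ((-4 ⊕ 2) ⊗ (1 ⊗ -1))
((-4 ⊕ 2) ⊗ (1 ⊗ -1)) = -4

Expand innermost to outermost. Recall ⊕ takes the minimum of its arguments and ⊗ takes their sum. Working out the expression ((-4 ⊕ 2) ⊗ (1 ⊗ -1)) gives -4.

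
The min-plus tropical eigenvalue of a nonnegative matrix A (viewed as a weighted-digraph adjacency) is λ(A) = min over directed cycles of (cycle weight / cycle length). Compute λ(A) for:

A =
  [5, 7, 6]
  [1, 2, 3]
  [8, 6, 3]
λ(A) = 2

Enumerate directed cycles and compute their means (weight / length). Sample:
  cycle 0 → 0: weight = 5, length = 1, mean = 5/1 ≈ 5.000
  cycle 1 → 1: weight = 2, length = 1, mean = 2/1 ≈ 2.000
  cycle 2 → 2: weight = 3, length = 1, mean = 3/1 ≈ 3.000
  cycle 0 → 1 → 0: weight = 8, length = 2, mean = 8/2 ≈ 4.000
  cycle 0 → 2 → 0: weight = 14, length = 2, mean = 14/2 ≈ 7.000
  cycle 1 → 0 → 1: weight = 8, length = 2, mean = 8/2 ≈ 4.000
Minimum mean = 2.000, attained e.g. along the cycle 1 → 1 with weight 2 and length 1. So λ(A) = 2/1 = 2.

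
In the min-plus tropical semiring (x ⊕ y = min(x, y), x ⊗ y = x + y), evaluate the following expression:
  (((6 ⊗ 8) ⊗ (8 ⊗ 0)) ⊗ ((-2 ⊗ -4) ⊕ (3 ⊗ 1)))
(((6 ⊗ 8) ⊗ (8 ⊗ 0)) ⊗ ((-2 ⊗ -4) ⊕ (3 ⊗ 1))) = 16

Expand innermost to outermost. Recall ⊕ takes the minimum of its arguments and ⊗ takes their sum. Working out the expression (((6 ⊗ 8) ⊗ (8 ⊗ 0)) ⊗ ((-2 ⊗ -4) ⊕ (3 ⊗ 1))) gives 16.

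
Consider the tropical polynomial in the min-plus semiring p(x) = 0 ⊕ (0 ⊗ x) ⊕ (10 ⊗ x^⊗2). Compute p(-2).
p(-2) = -2

A tropical monomial a ⊗ x^⊗i evaluates to a + i · x. Evaluating each term at x = -2:
  Term 0 contributes 0 + 0 · -2 = 0
  Term 1 contributes 0 + 1 · -2 = -2
  Term 2 contributes 10 + 2 · -2 = 6
p(-2) = ⊕ of these = min[0, -2, 6] = -2.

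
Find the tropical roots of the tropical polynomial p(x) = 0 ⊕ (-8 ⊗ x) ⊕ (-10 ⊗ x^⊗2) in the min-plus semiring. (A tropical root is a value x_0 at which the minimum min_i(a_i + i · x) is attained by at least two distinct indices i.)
Roots: {2, 8}

Each tropical root is a break point of the lower envelope of the lines y = a_i + i · x (there are 3 lines, with slopes 0, 1, ..., 2). Only the lines that attain the minimum somewhere contribute to roots; other lines are dominated. Here the surviving (envelope) indices are i = 2, i = 1, i = 0.
Intersections between consecutive envelope lines give the roots: for adjacent envelope indices i < j the intersection is x = (a_i − a_j) / (j − i). Reading off the sorted break points: {2, 8}.
Verification: at each break x_0, at least two indices attain the minimum of min_i(a_i + i · x_0).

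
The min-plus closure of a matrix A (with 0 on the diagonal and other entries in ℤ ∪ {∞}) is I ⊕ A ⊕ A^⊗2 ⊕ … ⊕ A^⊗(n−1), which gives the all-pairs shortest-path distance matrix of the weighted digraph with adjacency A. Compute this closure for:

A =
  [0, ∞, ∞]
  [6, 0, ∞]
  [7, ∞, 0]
Closure =
  [0, ∞, ∞]
  [6, 0, ∞]
  [7, ∞, 0]

This is the Floyd-Warshall all-pairs shortest-path computation. For each intermediate vertex k = 0, 1, …, 2, update dist[i][j] ← min(dist[i][j], dist[i][k] + dist[k][j]). The final matrix gives, for each (i, j), the minimum total weight of any directed path from i to j (possibly empty when i = j).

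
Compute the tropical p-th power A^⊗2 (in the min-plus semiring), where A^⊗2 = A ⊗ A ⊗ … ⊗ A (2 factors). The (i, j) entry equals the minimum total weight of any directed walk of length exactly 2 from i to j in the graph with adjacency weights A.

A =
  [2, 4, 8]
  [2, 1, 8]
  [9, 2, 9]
A^⊗2 =
  [4, 5, 10]
  [3, 2, 9]
  [4, 3, 10]

Each entry (A^⊗2)_ij equals the minimum over all length-2 walks i = v_0 → v_1 → … → v_2 = j of Σ_t A[v_t][v_{t+1}]. For example, for (i, j) = (0, 2) we minimise over 3 possible intermediate vertex sequences; the minimum is 10, attained along the walk 0 → 0 → 2.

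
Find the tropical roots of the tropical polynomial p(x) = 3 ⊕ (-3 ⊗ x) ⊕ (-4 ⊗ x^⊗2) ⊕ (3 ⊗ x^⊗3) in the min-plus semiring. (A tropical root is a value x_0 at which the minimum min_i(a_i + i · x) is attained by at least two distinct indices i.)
Roots: {-7, 1, 6}

Each tropical root is a break point of the lower envelope of the lines y = a_i + i · x (there are 4 lines, with slopes 0, 1, ..., 3). Only the lines that attain the minimum somewhere contribute to roots; other lines are dominated. Here the surviving (envelope) indices are i = 3, i = 2, i = 1, i = 0.
Intersections between consecutive envelope lines give the roots: for adjacent envelope indices i < j the intersection is x = (a_i − a_j) / (j − i). Reading off the sorted break points: {-7, 1, 6}.
Verification: at each break x_0, at least two indices attain the minimum of min_i(a_i + i · x_0).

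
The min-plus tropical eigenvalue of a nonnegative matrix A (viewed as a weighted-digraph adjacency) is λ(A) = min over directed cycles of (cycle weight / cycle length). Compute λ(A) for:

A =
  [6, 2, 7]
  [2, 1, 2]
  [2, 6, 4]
λ(A) = 1

Enumerate directed cycles and compute their means (weight / length). Sample:
  cycle 0 → 0: weight = 6, length = 1, mean = 6/1 ≈ 6.000
  cycle 1 → 1: weight = 1, length = 1, mean = 1/1 ≈ 1.000
  cycle 2 → 2: weight = 4, length = 1, mean = 4/1 ≈ 4.000
  cycle 0 → 1 → 0: weight = 4, length = 2, mean = 4/2 ≈ 2.000
  cycle 0 → 2 → 0: weight = 9, length = 2, mean = 9/2 ≈ 4.500
  cycle 1 → 0 → 1: weight = 4, length = 2, mean = 4/2 ≈ 2.000
Minimum mean = 1.000, attained e.g. along the cycle 1 → 1 with weight 1 and length 1. So λ(A) = 1/1 = 1.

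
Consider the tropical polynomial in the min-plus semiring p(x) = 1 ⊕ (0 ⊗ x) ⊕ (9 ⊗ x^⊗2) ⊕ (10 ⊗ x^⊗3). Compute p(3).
p(3) = 1

A tropical monomial a ⊗ x^⊗i evaluates to a + i · x. Evaluating each term at x = 3:
  Term 0 contributes 1 + 0 · 3 = 1
  Term 1 contributes 0 + 1 · 3 = 3
  Term 2 contributes 9 + 2 · 3 = 15
  Term 3 contributes 10 + 3 · 3 = 19
p(3) = ⊕ of these = min[1, 3, 15, 19] = 1.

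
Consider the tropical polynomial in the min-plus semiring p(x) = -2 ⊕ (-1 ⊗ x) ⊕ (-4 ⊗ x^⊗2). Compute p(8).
p(8) = -2

A tropical monomial a ⊗ x^⊗i evaluates to a + i · x. Evaluating each term at x = 8:
  Term 0 contributes -2 + 0 · 8 = -2
  Term 1 contributes -1 + 1 · 8 = 7
  Term 2 contributes -4 + 2 · 8 = 12
p(8) = ⊕ of these = min[-2, 7, 12] = -2.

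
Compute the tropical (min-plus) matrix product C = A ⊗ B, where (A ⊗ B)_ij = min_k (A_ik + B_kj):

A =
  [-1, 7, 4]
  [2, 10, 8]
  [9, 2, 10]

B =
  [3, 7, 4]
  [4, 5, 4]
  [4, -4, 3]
A ⊗ B =
  [2, 0, 3]
  [5, 4, 6]
  [6, 6, 6]

Apply the min-plus product entry-by-entry:
  C[0][0] = min over k of (A[0][0] + B[0][0] = -1 + 3 = 2, A[0][1] + B[1][0] = 7 + 4 = 11, A[0][2] + B[2][0] = 4 + 4 = 8) = 2 (attained at k = 0)
  C[0][1] = min over k of (A[0][0] + B[0][1] = -1 + 7 = 6, A[0][1] + B[1][1] = 7 + 5 = 12, A[0][2] + B[2][1] = 4 + -4 = 0) = 0 (attained at k = 2)
  C[0][2] = min over k of (A[0][0] + B[0][2] = -1 + 4 = 3, A[0][1] + B[1][2] = 7 + 4 = 11, A[0][2] + B[2][2] = 4 + 3 = 7) = 3 (attained at k = 0)
  C[1][0] = min over k of (A[1][0] + B[0][0] = 2 + 3 = 5, A[1][1] + B[1][0] = 10 + 4 = 14, A[1][2] + B[2][0] = 8 + 4 = 12) = 5 (attained at k = 0)
  C[1][1] = min over k of (A[1][0] + B[0][1] = 2 + 7 = 9, A[1][1] + B[1][1] = 10 + 5 = 15, A[1][2] + B[2][1] = 8 + -4 = 4) = 4 (attained at k = 2)
  C[1][2] = min over k of (A[1][0] + B[0][2] = 2 + 4 = 6, A[1][1] + B[1][2] = 10 + 4 = 14, A[1][2] + B[2][2] = 8 + 3 = 11) = 6 (attained at k = 0)
  C[2][0] = min over k of (A[2][0] + B[0][0] = 9 + 3 = 12, A[2][1] + B[1][0] = 2 + 4 = 6, A[2][2] + B[2][0] = 10 + 4 = 14) = 6 (attained at k = 1)
  C[2][1] = min over k of (A[2][0] + B[0][1] = 9 + 7 = 16, A[2][1] + B[1][1] = 2 + 5 = 7, A[2][2] + B[2][1] = 10 + -4 = 6) = 6 (attained at k = 2)
  C[2][2] = min over k of (A[2][0] + B[0][2] = 9 + 4 = 13, A[2][1] + B[1][2] = 2 + 4 = 6, A[2][2] + B[2][2] = 10 + 3 = 13) = 6 (attained at k = 1)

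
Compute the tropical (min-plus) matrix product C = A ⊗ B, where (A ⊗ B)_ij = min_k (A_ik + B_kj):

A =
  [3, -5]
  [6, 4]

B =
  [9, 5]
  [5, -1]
A ⊗ B =
  [0, -6]
  [9, 3]

Apply the min-plus product entry-by-entry:
  C[0][0] = min over k of (A[0][0] + B[0][0] = 3 + 9 = 12, A[0][1] + B[1][0] = -5 + 5 = 0) = 0 (attained at k = 1)
  C[0][1] = min over k of (A[0][0] + B[0][1] = 3 + 5 = 8, A[0][1] + B[1][1] = -5 + -1 = -6) = -6 (attained at k = 1)
  C[1][0] = min over k of (A[1][0] + B[0][0] = 6 + 9 = 15, A[1][1] + B[1][0] = 4 + 5 = 9) = 9 (attained at k = 1)
  C[1][1] = min over k of (A[1][0] + B[0][1] = 6 + 5 = 11, A[1][1] + B[1][1] = 4 + -1 = 3) = 3 (attained at k = 1)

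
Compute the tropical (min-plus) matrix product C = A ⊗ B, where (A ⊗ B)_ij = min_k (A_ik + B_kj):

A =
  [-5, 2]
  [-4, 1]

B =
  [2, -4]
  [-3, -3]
A ⊗ B =
  [-3, -9]
  [-2, -8]

Apply the min-plus product entry-by-entry:
  C[0][0] = min over k of (A[0][0] + B[0][0] = -5 + 2 = -3, A[0][1] + B[1][0] = 2 + -3 = -1) = -3 (attained at k = 0)
  C[0][1] = min over k of (A[0][0] + B[0][1] = -5 + -4 = -9, A[0][1] + B[1][1] = 2 + -3 = -1) = -9 (attained at k = 0)
  C[1][0] = min over k of (A[1][0] + B[0][0] = -4 + 2 = -2, A[1][1] + B[1][0] = 1 + -3 = -2) = -2 (attained at k = 0)
  C[1][1] = min over k of (A[1][0] + B[0][1] = -4 + -4 = -8, A[1][1] + B[1][1] = 1 + -3 = -2) = -8 (attained at k = 0)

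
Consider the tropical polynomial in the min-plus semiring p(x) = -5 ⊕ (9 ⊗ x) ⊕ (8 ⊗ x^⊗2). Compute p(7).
p(7) = -5

A tropical monomial a ⊗ x^⊗i evaluates to a + i · x. Evaluating each term at x = 7:
  Term 0 contributes -5 + 0 · 7 = -5
  Term 1 contributes 9 + 1 · 7 = 16
  Term 2 contributes 8 + 2 · 7 = 22
p(7) = ⊕ of these = min[-5, 16, 22] = -5.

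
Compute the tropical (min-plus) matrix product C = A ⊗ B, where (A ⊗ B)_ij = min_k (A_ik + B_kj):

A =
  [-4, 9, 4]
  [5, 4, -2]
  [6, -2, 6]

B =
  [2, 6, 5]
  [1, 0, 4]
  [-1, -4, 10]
A ⊗ B =
  [-2, 0, 1]
  [-3, -6, 8]
  [-1, -2, 2]

Apply the min-plus product entry-by-entry:
  C[0][0] = min over k of (A[0][0] + B[0][0] = -4 + 2 = -2, A[0][1] + B[1][0] = 9 + 1 = 10, A[0][2] + B[2][0] = 4 + -1 = 3) = -2 (attained at k = 0)
  C[0][1] = min over k of (A[0][0] + B[0][1] = -4 + 6 = 2, A[0][1] + B[1][1] = 9 + 0 = 9, A[0][2] + B[2][1] = 4 + -4 = 0) = 0 (attained at k = 2)
  C[0][2] = min over k of (A[0][0] + B[0][2] = -4 + 5 = 1, A[0][1] + B[1][2] = 9 + 4 = 13, A[0][2] + B[2][2] = 4 + 10 = 14) = 1 (attained at k = 0)
  C[1][0] = min over k of (A[1][0] + B[0][0] = 5 + 2 = 7, A[1][1] + B[1][0] = 4 + 1 = 5, A[1][2] + B[2][0] = -2 + -1 = -3) = -3 (attained at k = 2)
  C[1][1] = min over k of (A[1][0] + B[0][1] = 5 + 6 = 11, A[1][1] + B[1][1] = 4 + 0 = 4, A[1][2] + B[2][1] = -2 + -4 = -6) = -6 (attained at k = 2)
  C[1][2] = min over k of (A[1][0] + B[0][2] = 5 + 5 = 10, A[1][1] + B[1][2] = 4 + 4 = 8, A[1][2] + B[2][2] = -2 + 10 = 8) = 8 (attained at k = 1)
  C[2][0] = min over k of (A[2][0] + B[0][0] = 6 + 2 = 8, A[2][1] + B[1][0] = -2 + 1 = -1, A[2][2] + B[2][0] = 6 + -1 = 5) = -1 (attained at k = 1)
  C[2][1] = min over k of (A[2][0] + B[0][1] = 6 + 6 = 12, A[2][1] + B[1][1] = -2 + 0 = -2, A[2][2] + B[2][1] = 6 + -4 = 2) = -2 (attained at k = 1)
  C[2][2] = min over k of (A[2][0] + B[0][2] = 6 + 5 = 11, A[2][1] + B[1][2] = -2 + 4 = 2, A[2][2] + B[2][2] = 6 + 10 = 16) = 2 (attained at k = 1)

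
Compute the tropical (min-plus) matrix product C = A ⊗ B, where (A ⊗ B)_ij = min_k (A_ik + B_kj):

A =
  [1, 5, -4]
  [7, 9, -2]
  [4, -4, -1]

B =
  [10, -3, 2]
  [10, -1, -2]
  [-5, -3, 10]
A ⊗ B =
  [-9, -7, 3]
  [-7, -5, 7]
  [-6, -5, -6]

Apply the min-plus product entry-by-entry:
  C[0][0] = min over k of (A[0][0] + B[0][0] = 1 + 10 = 11, A[0][1] + B[1][0] = 5 + 10 = 15, A[0][2] + B[2][0] = -4 + -5 = -9) = -9 (attained at k = 2)
  C[0][1] = min over k of (A[0][0] + B[0][1] = 1 + -3 = -2, A[0][1] + B[1][1] = 5 + -1 = 4, A[0][2] + B[2][1] = -4 + -3 = -7) = -7 (attained at k = 2)
  C[0][2] = min over k of (A[0][0] + B[0][2] = 1 + 2 = 3, A[0][1] + B[1][2] = 5 + -2 = 3, A[0][2] + B[2][2] = -4 + 10 = 6) = 3 (attained at k = 0)
  C[1][0] = min over k of (A[1][0] + B[0][0] = 7 + 10 = 17, A[1][1] + B[1][0] = 9 + 10 = 19, A[1][2] + B[2][0] = -2 + -5 = -7) = -7 (attained at k = 2)
  C[1][1] = min over k of (A[1][0] + B[0][1] = 7 + -3 = 4, A[1][1] + B[1][1] = 9 + -1 = 8, A[1][2] + B[2][1] = -2 + -3 = -5) = -5 (attained at k = 2)
  C[1][2] = min over k of (A[1][0] + B[0][2] = 7 + 2 = 9, A[1][1] + B[1][2] = 9 + -2 = 7, A[1][2] + B[2][2] = -2 + 10 = 8) = 7 (attained at k = 1)
  C[2][0] = min over k of (A[2][0] + B[0][0] = 4 + 10 = 14, A[2][1] + B[1][0] = -4 + 10 = 6, A[2][2] + B[2][0] = -1 + -5 = -6) = -6 (attained at k = 2)
  C[2][1] = min over k of (A[2][0] + B[0][1] = 4 + -3 = 1, A[2][1] + B[1][1] = -4 + -1 = -5, A[2][2] + B[2][1] = -1 + -3 = -4) = -5 (attained at k = 1)
  C[2][2] = min over k of (A[2][0] + B[0][2] = 4 + 2 = 6, A[2][1] + B[1][2] = -4 + -2 = -6, A[2][2] + B[2][2] = -1 + 10 = 9) = -6 (attained at k = 1)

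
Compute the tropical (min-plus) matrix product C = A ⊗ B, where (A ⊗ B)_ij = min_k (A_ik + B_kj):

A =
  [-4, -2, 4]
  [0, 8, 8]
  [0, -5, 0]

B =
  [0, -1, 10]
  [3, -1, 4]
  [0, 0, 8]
A ⊗ B =
  [-4, -5, 2]
  [0, -1, 10]
  [-2, -6, -1]

Apply the min-plus product entry-by-entry:
  C[0][0] = min over k of (A[0][0] + B[0][0] = -4 + 0 = -4, A[0][1] + B[1][0] = -2 + 3 = 1, A[0][2] + B[2][0] = 4 + 0 = 4) = -4 (attained at k = 0)
  C[0][1] = min over k of (A[0][0] + B[0][1] = -4 + -1 = -5, A[0][1] + B[1][1] = -2 + -1 = -3, A[0][2] + B[2][1] = 4 + 0 = 4) = -5 (attained at k = 0)
  C[0][2] = min over k of (A[0][0] + B[0][2] = -4 + 10 = 6, A[0][1] + B[1][2] = -2 + 4 = 2, A[0][2] + B[2][2] = 4 + 8 = 12) = 2 (attained at k = 1)
  C[1][0] = min over k of (A[1][0] + B[0][0] = 0 + 0 = 0, A[1][1] + B[1][0] = 8 + 3 = 11, A[1][2] + B[2][0] = 8 + 0 = 8) = 0 (attained at k = 0)
  C[1][1] = min over k of (A[1][0] + B[0][1] = 0 + -1 = -1, A[1][1] + B[1][1] = 8 + -1 = 7, A[1][2] + B[2][1] = 8 + 0 = 8) = -1 (attained at k = 0)
  C[1][2] = min over k of (A[1][0] + B[0][2] = 0 + 10 = 10, A[1][1] + B[1][2] = 8 + 4 = 12, A[1][2] + B[2][2] = 8 + 8 = 16) = 10 (attained at k = 0)
  C[2][0] = min over k of (A[2][0] + B[0][0] = 0 + 0 = 0, A[2][1] + B[1][0] = -5 + 3 = -2, A[2][2] + B[2][0] = 0 + 0 = 0) = -2 (attained at k = 1)
  C[2][1] = min over k of (A[2][0] + B[0][1] = 0 + -1 = -1, A[2][1] + B[1][1] = -5 + -1 = -6, A[2][2] + B[2][1] = 0 + 0 = 0) = -6 (attained at k = 1)
  C[2][2] = min over k of (A[2][0] + B[0][2] = 0 + 10 = 10, A[2][1] + B[1][2] = -5 + 4 = -1, A[2][2] + B[2][2] = 0 + 8 = 8) = -1 (attained at k = 1)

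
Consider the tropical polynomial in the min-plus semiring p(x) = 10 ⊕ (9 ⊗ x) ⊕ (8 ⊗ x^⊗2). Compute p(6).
p(6) = 10

A tropical monomial a ⊗ x^⊗i evaluates to a + i · x. Evaluating each term at x = 6:
  Term 0 contributes 10 + 0 · 6 = 10
  Term 1 contributes 9 + 1 · 6 = 15
  Term 2 contributes 8 + 2 · 6 = 20
p(6) = ⊕ of these = min[10, 15, 20] = 10.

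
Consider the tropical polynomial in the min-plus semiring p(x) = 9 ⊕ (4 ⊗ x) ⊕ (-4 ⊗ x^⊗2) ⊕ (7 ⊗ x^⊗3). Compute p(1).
p(1) = -2

A tropical monomial a ⊗ x^⊗i evaluates to a + i · x. Evaluating each term at x = 1:
  Term 0 contributes 9 + 0 · 1 = 9
  Term 1 contributes 4 + 1 · 1 = 5
  Term 2 contributes -4 + 2 · 1 = -2
  Term 3 contributes 7 + 3 · 1 = 10
p(1) = ⊕ of these = min[9, 5, -2, 10] = -2.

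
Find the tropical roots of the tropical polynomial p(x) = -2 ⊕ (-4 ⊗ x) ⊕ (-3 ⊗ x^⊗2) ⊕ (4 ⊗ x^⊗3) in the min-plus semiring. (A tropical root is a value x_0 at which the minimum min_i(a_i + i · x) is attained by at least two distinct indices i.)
Roots: {-7, -1, 2}

Each tropical root is a break point of the lower envelope of the lines y = a_i + i · x (there are 4 lines, with slopes 0, 1, ..., 3). Only the lines that attain the minimum somewhere contribute to roots; other lines are dominated. Here the surviving (envelope) indices are i = 3, i = 2, i = 1, i = 0.
Intersections between consecutive envelope lines give the roots: for adjacent envelope indices i < j the intersection is x = (a_i − a_j) / (j − i). Reading off the sorted break points: {-7, -1, 2}.
Verification: at each break x_0, at least two indices attain the minimum of min_i(a_i + i · x_0).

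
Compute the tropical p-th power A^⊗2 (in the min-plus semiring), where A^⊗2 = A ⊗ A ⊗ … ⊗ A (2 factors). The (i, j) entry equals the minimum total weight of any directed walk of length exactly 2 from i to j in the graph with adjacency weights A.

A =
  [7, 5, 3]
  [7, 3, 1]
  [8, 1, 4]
A^⊗2 =
  [11, 4, 6]
  [9, 2, 4]
  [8, 4, 2]

Each entry (A^⊗2)_ij equals the minimum over all length-2 walks i = v_0 → v_1 → … → v_2 = j of Σ_t A[v_t][v_{t+1}]. For example, for (i, j) = (0, 2) we minimise over 3 possible intermediate vertex sequences; the minimum is 6, attained along the walk 0 → 1 → 2.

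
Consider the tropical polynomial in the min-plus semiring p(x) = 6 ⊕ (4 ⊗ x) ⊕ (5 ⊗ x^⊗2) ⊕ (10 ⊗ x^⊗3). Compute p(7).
p(7) = 6

A tropical monomial a ⊗ x^⊗i evaluates to a + i · x. Evaluating each term at x = 7:
  Term 0 contributes 6 + 0 · 7 = 6
  Term 1 contributes 4 + 1 · 7 = 11
  Term 2 contributes 5 + 2 · 7 = 19
  Term 3 contributes 10 + 3 · 7 = 31
p(7) = ⊕ of these = min[6, 11, 19, 31] = 6.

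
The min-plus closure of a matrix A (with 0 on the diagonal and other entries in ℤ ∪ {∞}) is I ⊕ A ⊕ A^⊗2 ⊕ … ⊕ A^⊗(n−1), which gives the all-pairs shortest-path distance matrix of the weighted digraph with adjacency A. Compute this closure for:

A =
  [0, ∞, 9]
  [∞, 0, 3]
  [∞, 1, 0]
Closure =
  [0, 10, 9]
  [∞, 0, 3]
  [∞, 1, 0]

This is the Floyd-Warshall all-pairs shortest-path computation. For each intermediate vertex k = 0, 1, …, 2, update dist[i][j] ← min(dist[i][j], dist[i][k] + dist[k][j]). The final matrix gives, for each (i, j), the minimum total weight of any directed path from i to j (possibly empty when i = j).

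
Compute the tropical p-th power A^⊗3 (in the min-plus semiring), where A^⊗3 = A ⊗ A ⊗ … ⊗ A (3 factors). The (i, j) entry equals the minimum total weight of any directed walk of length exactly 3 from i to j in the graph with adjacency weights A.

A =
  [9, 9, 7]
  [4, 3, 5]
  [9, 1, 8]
A^⊗3 =
  [12, 11, 13]
  [10, 9, 11]
  [8, 7, 9]

Each entry (A^⊗3)_ij equals the minimum over all length-3 walks i = v_0 → v_1 → … → v_3 = j of Σ_t A[v_t][v_{t+1}]. For example, for (i, j) = (0, 2) we minimise over 9 possible intermediate vertex sequences; the minimum is 13, attained along the walk 0 → 2 → 1 → 2.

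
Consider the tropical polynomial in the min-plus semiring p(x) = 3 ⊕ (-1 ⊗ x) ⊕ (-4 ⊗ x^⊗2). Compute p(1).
p(1) = -2

A tropical monomial a ⊗ x^⊗i evaluates to a + i · x. Evaluating each term at x = 1:
  Term 0 contributes 3 + 0 · 1 = 3
  Term 1 contributes -1 + 1 · 1 = 0
  Term 2 contributes -4 + 2 · 1 = -2
p(1) = ⊕ of these = min[3, 0, -2] = -2.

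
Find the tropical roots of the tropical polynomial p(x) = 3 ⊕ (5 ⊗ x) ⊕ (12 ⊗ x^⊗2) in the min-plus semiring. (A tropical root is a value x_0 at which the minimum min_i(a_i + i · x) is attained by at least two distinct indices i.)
Roots: {-7, -2}

Each tropical root is a break point of the lower envelope of the lines y = a_i + i · x (there are 3 lines, with slopes 0, 1, ..., 2). Only the lines that attain the minimum somewhere contribute to roots; other lines are dominated. Here the surviving (envelope) indices are i = 2, i = 1, i = 0.
Intersections between consecutive envelope lines give the roots: for adjacent envelope indices i < j the intersection is x = (a_i − a_j) / (j − i). Reading off the sorted break points: {-7, -2}.
Verification: at each break x_0, at least two indices attain the minimum of min_i(a_i + i · x_0).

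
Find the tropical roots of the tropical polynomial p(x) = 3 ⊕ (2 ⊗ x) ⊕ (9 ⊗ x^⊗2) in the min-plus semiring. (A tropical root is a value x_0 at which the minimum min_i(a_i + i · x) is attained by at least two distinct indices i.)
Roots: {-7, 1}

Each tropical root is a break point of the lower envelope of the lines y = a_i + i · x (there are 3 lines, with slopes 0, 1, ..., 2). Only the lines that attain the minimum somewhere contribute to roots; other lines are dominated. Here the surviving (envelope) indices are i = 2, i = 1, i = 0.
Intersections between consecutive envelope lines give the roots: for adjacent envelope indices i < j the intersection is x = (a_i − a_j) / (j − i). Reading off the sorted break points: {-7, 1}.
Verification: at each break x_0, at least two indices attain the minimum of min_i(a_i + i · x_0).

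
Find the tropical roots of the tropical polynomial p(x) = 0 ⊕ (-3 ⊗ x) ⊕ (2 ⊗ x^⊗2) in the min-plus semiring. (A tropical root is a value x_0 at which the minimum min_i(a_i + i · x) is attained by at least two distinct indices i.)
Roots: {-5, 3}

Each tropical root is a break point of the lower envelope of the lines y = a_i + i · x (there are 3 lines, with slopes 0, 1, ..., 2). Only the lines that attain the minimum somewhere contribute to roots; other lines are dominated. Here the surviving (envelope) indices are i = 2, i = 1, i = 0.
Intersections between consecutive envelope lines give the roots: for adjacent envelope indices i < j the intersection is x = (a_i − a_j) / (j − i). Reading off the sorted break points: {-5, 3}.
Verification: at each break x_0, at least two indices attain the minimum of min_i(a_i + i · x_0).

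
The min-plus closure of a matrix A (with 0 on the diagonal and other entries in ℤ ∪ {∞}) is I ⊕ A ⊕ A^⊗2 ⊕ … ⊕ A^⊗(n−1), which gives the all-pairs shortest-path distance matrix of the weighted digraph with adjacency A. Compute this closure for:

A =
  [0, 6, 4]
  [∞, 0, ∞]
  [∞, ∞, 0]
Closure =
  [0, 6, 4]
  [∞, 0, ∞]
  [∞, ∞, 0]

This is the Floyd-Warshall all-pairs shortest-path computation. For each intermediate vertex k = 0, 1, …, 2, update dist[i][j] ← min(dist[i][j], dist[i][k] + dist[k][j]). The final matrix gives, for each (i, j), the minimum total weight of any directed path from i to j (possibly empty when i = j).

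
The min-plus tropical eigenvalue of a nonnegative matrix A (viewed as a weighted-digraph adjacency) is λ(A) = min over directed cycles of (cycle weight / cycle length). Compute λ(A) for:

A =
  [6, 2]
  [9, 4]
λ(A) = 4

Enumerate directed cycles and compute their means (weight / length). Sample:
  cycle 0 → 0: weight = 6, length = 1, mean = 6/1 ≈ 6.000
  cycle 1 → 1: weight = 4, length = 1, mean = 4/1 ≈ 4.000
  cycle 0 → 1 → 0: weight = 11, length = 2, mean = 11/2 ≈ 5.500
  cycle 1 → 0 → 1: weight = 11, length = 2, mean = 11/2 ≈ 5.500
Minimum mean = 4.000, attained e.g. along the cycle 1 → 1 with weight 4 and length 1. So λ(A) = 4/1 = 4.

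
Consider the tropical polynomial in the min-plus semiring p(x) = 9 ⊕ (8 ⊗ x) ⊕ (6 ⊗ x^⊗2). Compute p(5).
p(5) = 9

A tropical monomial a ⊗ x^⊗i evaluates to a + i · x. Evaluating each term at x = 5:
  Term 0 contributes 9 + 0 · 5 = 9
  Term 1 contributes 8 + 1 · 5 = 13
  Term 2 contributes 6 + 2 · 5 = 16
p(5) = ⊕ of these = min[9, 13, 16] = 9.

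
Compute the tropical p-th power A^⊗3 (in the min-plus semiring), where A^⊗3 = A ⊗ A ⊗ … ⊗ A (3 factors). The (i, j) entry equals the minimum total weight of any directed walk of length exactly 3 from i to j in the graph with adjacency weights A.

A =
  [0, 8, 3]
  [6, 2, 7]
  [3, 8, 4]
A^⊗3 =
  [0, 8, 3]
  [6, 6, 9]
  [3, 11, 6]

Each entry (A^⊗3)_ij equals the minimum over all length-3 walks i = v_0 → v_1 → … → v_3 = j of Σ_t A[v_t][v_{t+1}]. For example, for (i, j) = (0, 2) we minimise over 9 possible intermediate vertex sequences; the minimum is 3, attained along the walk 0 → 0 → 0 → 2.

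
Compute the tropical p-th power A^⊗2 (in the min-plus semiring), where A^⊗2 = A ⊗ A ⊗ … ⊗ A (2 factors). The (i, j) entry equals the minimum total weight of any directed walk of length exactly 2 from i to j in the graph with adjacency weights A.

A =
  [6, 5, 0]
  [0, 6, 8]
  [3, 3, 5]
A^⊗2 =
  [3, 3, 5]
  [6, 5, 0]
  [3, 8, 3]

Each entry (A^⊗2)_ij equals the minimum over all length-2 walks i = v_0 → v_1 → … → v_2 = j of Σ_t A[v_t][v_{t+1}]. For example, for (i, j) = (0, 2) we minimise over 3 possible intermediate vertex sequences; the minimum is 5, attained along the walk 0 → 2 → 2.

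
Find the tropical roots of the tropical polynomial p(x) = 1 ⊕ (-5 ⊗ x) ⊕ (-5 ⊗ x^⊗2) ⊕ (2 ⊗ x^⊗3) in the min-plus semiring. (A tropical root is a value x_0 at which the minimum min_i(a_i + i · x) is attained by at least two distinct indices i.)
Roots: {-7, 0, 6}

Each tropical root is a break point of the lower envelope of the lines y = a_i + i · x (there are 4 lines, with slopes 0, 1, ..., 3). Only the lines that attain the minimum somewhere contribute to roots; other lines are dominated. Here the surviving (envelope) indices are i = 3, i = 2, i = 1, i = 0.
Intersections between consecutive envelope lines give the roots: for adjacent envelope indices i < j the intersection is x = (a_i − a_j) / (j − i). Reading off the sorted break points: {-7, 0, 6}.
Verification: at each break x_0, at least two indices attain the minimum of min_i(a_i + i · x_0).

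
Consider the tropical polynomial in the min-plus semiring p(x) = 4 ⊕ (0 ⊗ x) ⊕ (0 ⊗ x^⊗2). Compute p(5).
p(5) = 4

A tropical monomial a ⊗ x^⊗i evaluates to a + i · x. Evaluating each term at x = 5:
  Term 0 contributes 4 + 0 · 5 = 4
  Term 1 contributes 0 + 1 · 5 = 5
  Term 2 contributes 0 + 2 · 5 = 10
p(5) = ⊕ of these = min[4, 5, 10] = 4.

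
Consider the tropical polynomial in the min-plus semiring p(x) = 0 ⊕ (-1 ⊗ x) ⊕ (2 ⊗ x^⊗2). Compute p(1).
p(1) = 0

A tropical monomial a ⊗ x^⊗i evaluates to a + i · x. Evaluating each term at x = 1:
  Term 0 contributes 0 + 0 · 1 = 0
  Term 1 contributes -1 + 1 · 1 = 0
  Term 2 contributes 2 + 2 · 1 = 4
p(1) = ⊕ of these = min[0, 0, 4] = 0.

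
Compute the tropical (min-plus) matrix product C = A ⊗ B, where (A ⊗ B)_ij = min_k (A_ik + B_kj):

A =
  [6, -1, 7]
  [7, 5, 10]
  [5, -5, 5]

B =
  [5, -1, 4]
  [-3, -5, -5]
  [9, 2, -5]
A ⊗ B =
  [-4, -6, -6]
  [2, 0, 0]
  [-8, -10, -10]

Apply the min-plus product entry-by-entry:
  C[0][0] = min over k of (A[0][0] + B[0][0] = 6 + 5 = 11, A[0][1] + B[1][0] = -1 + -3 = -4, A[0][2] + B[2][0] = 7 + 9 = 16) = -4 (attained at k = 1)
  C[0][1] = min over k of (A[0][0] + B[0][1] = 6 + -1 = 5, A[0][1] + B[1][1] = -1 + -5 = -6, A[0][2] + B[2][1] = 7 + 2 = 9) = -6 (attained at k = 1)
  C[0][2] = min over k of (A[0][0] + B[0][2] = 6 + 4 = 10, A[0][1] + B[1][2] = -1 + -5 = -6, A[0][2] + B[2][2] = 7 + -5 = 2) = -6 (attained at k = 1)
  C[1][0] = min over k of (A[1][0] + B[0][0] = 7 + 5 = 12, A[1][1] + B[1][0] = 5 + -3 = 2, A[1][2] + B[2][0] = 10 + 9 = 19) = 2 (attained at k = 1)
  C[1][1] = min over k of (A[1][0] + B[0][1] = 7 + -1 = 6, A[1][1] + B[1][1] = 5 + -5 = 0, A[1][2] + B[2][1] = 10 + 2 = 12) = 0 (attained at k = 1)
  C[1][2] = min over k of (A[1][0] + B[0][2] = 7 + 4 = 11, A[1][1] + B[1][2] = 5 + -5 = 0, A[1][2] + B[2][2] = 10 + -5 = 5) = 0 (attained at k = 1)
  C[2][0] = min over k of (A[2][0] + B[0][0] = 5 + 5 = 10, A[2][1] + B[1][0] = -5 + -3 = -8, A[2][2] + B[2][0] = 5 + 9 = 14) = -8 (attained at k = 1)
  C[2][1] = min over k of (A[2][0] + B[0][1] = 5 + -1 = 4, A[2][1] + B[1][1] = -5 + -5 = -10, A[2][2] + B[2][1] = 5 + 2 = 7) = -10 (attained at k = 1)
  C[2][2] = min over k of (A[2][0] + B[0][2] = 5 + 4 = 9, A[2][1] + B[1][2] = -5 + -5 = -10, A[2][2] + B[2][2] = 5 + -5 = 0) = -10 (attained at k = 1)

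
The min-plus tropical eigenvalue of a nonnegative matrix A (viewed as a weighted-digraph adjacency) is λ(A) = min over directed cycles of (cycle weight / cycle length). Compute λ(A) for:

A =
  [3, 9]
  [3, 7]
λ(A) = 3

Enumerate directed cycles and compute their means (weight / length). Sample:
  cycle 0 → 0: weight = 3, length = 1, mean = 3/1 ≈ 3.000
  cycle 1 → 1: weight = 7, length = 1, mean = 7/1 ≈ 7.000
  cycle 0 → 1 → 0: weight = 12, length = 2, mean = 12/2 ≈ 6.000
  cycle 1 → 0 → 1: weight = 12, length = 2, mean = 12/2 ≈ 6.000
Minimum mean = 3.000, attained e.g. along the cycle 0 → 0 with weight 3 and length 1. So λ(A) = 3/1 = 3.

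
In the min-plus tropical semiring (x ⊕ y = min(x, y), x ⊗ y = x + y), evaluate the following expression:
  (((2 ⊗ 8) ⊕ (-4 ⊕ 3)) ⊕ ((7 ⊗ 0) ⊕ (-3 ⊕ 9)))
(((2 ⊗ 8) ⊕ (-4 ⊕ 3)) ⊕ ((7 ⊗ 0) ⊕ (-3 ⊕ 9))) = -4

Expand innermost to outermost. Recall ⊕ takes the minimum of its arguments and ⊗ takes their sum. Working out the expression (((2 ⊗ 8) ⊕ (-4 ⊕ 3)) ⊕ ((7 ⊗ 0) ⊕ (-3 ⊕ 9))) gives -4.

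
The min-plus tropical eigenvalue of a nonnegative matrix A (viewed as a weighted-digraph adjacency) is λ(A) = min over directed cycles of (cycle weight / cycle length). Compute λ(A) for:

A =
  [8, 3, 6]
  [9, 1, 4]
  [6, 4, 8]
λ(A) = 1

Enumerate directed cycles and compute their means (weight / length). Sample:
  cycle 0 → 0: weight = 8, length = 1, mean = 8/1 ≈ 8.000
  cycle 1 → 1: weight = 1, length = 1, mean = 1/1 ≈ 1.000
  cycle 2 → 2: weight = 8, length = 1, mean = 8/1 ≈ 8.000
  cycle 0 → 1 → 0: weight = 12, length = 2, mean = 12/2 ≈ 6.000
  cycle 0 → 2 → 0: weight = 12, length = 2, mean = 12/2 ≈ 6.000
  cycle 1 → 0 → 1: weight = 12, length = 2, mean = 12/2 ≈ 6.000
Minimum mean = 1.000, attained e.g. along the cycle 1 → 1 with weight 1 and length 1. So λ(A) = 1/1 = 1.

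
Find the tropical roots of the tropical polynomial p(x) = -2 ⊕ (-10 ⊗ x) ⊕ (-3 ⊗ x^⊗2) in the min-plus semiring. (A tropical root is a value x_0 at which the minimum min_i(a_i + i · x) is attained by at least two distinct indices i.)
Roots: {-7, 8}

Each tropical root is a break point of the lower envelope of the lines y = a_i + i · x (there are 3 lines, with slopes 0, 1, ..., 2). Only the lines that attain the minimum somewhere contribute to roots; other lines are dominated. Here the surviving (envelope) indices are i = 2, i = 1, i = 0.
Intersections between consecutive envelope lines give the roots: for adjacent envelope indices i < j the intersection is x = (a_i − a_j) / (j − i). Reading off the sorted break points: {-7, 8}.
Verification: at each break x_0, at least two indices attain the minimum of min_i(a_i + i · x_0).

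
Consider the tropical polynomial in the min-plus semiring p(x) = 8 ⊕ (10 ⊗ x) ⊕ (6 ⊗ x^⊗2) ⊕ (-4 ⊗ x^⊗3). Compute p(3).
p(3) = 5

A tropical monomial a ⊗ x^⊗i evaluates to a + i · x. Evaluating each term at x = 3:
  Term 0 contributes 8 + 0 · 3 = 8
  Term 1 contributes 10 + 1 · 3 = 13
  Term 2 contributes 6 + 2 · 3 = 12
  Term 3 contributes -4 + 3 · 3 = 5
p(3) = ⊕ of these = min[8, 13, 12, 5] = 5.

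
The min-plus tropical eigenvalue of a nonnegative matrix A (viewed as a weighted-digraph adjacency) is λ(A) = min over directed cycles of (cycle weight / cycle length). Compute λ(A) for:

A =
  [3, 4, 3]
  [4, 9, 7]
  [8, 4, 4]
λ(A) = 3

Enumerate directed cycles and compute their means (weight / length). Sample:
  cycle 0 → 0: weight = 3, length = 1, mean = 3/1 ≈ 3.000
  cycle 1 → 1: weight = 9, length = 1, mean = 9/1 ≈ 9.000
  cycle 2 → 2: weight = 4, length = 1, mean = 4/1 ≈ 4.000
  cycle 0 → 1 → 0: weight = 8, length = 2, mean = 8/2 ≈ 4.000
  cycle 0 → 2 → 0: weight = 11, length = 2, mean = 11/2 ≈ 5.500
  cycle 1 → 0 → 1: weight = 8, length = 2, mean = 8/2 ≈ 4.000
Minimum mean = 3.000, attained e.g. along the cycle 0 → 0 with weight 3 and length 1. So λ(A) = 3/1 = 3.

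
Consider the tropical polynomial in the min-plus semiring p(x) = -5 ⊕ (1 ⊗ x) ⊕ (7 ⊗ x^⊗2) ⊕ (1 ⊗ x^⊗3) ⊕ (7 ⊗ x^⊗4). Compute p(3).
p(3) = -5

A tropical monomial a ⊗ x^⊗i evaluates to a + i · x. Evaluating each term at x = 3:
  Term 0 contributes -5 + 0 · 3 = -5
  Term 1 contributes 1 + 1 · 3 = 4
  Term 2 contributes 7 + 2 · 3 = 13
  Term 3 contributes 1 + 3 · 3 = 10
  Term 4 contributes 7 + 4 · 3 = 19
p(3) = ⊕ of these = min[-5, 4, 13, 10, 19] = -5.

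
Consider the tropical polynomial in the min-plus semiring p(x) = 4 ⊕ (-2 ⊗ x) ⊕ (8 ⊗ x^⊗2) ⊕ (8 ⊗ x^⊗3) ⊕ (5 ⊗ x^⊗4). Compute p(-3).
p(-3) = -7

A tropical monomial a ⊗ x^⊗i evaluates to a + i · x. Evaluating each term at x = -3:
  Term 0 contributes 4 + 0 · -3 = 4
  Term 1 contributes -2 + 1 · -3 = -5
  Term 2 contributes 8 + 2 · -3 = 2
  Term 3 contributes 8 + 3 · -3 = -1
  Term 4 contributes 5 + 4 · -3 = -7
p(-3) = ⊕ of these = min[4, -5, 2, -1, -7] = -7.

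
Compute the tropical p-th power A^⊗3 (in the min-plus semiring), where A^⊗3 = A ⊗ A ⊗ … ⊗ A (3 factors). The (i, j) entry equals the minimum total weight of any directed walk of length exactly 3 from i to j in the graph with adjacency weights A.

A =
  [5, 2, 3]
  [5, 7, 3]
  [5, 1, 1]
A^⊗3 =
  [9, 5, 5]
  [9, 5, 5]
  [7, 3, 3]

Each entry (A^⊗3)_ij equals the minimum over all length-3 walks i = v_0 → v_1 → … → v_3 = j of Σ_t A[v_t][v_{t+1}]. For example, for (i, j) = (0, 2) we minimise over 9 possible intermediate vertex sequences; the minimum is 5, attained along the walk 0 → 2 → 2 → 2.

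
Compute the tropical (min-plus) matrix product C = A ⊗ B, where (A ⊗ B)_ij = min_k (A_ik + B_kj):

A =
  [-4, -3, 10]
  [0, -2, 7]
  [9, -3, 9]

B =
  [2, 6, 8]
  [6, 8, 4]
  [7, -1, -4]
A ⊗ B =
  [-2, 2, 1]
  [2, 6, 2]
  [3, 5, 1]

Apply the min-plus product entry-by-entry:
  C[0][0] = min over k of (A[0][0] + B[0][0] = -4 + 2 = -2, A[0][1] + B[1][0] = -3 + 6 = 3, A[0][2] + B[2][0] = 10 + 7 = 17) = -2 (attained at k = 0)
  C[0][1] = min over k of (A[0][0] + B[0][1] = -4 + 6 = 2, A[0][1] + B[1][1] = -3 + 8 = 5, A[0][2] + B[2][1] = 10 + -1 = 9) = 2 (attained at k = 0)
  C[0][2] = min over k of (A[0][0] + B[0][2] = -4 + 8 = 4, A[0][1] + B[1][2] = -3 + 4 = 1, A[0][2] + B[2][2] = 10 + -4 = 6) = 1 (attained at k = 1)
  C[1][0] = min over k of (A[1][0] + B[0][0] = 0 + 2 = 2, A[1][1] + B[1][0] = -2 + 6 = 4, A[1][2] + B[2][0] = 7 + 7 = 14) = 2 (attained at k = 0)
  C[1][1] = min over k of (A[1][0] + B[0][1] = 0 + 6 = 6, A[1][1] + B[1][1] = -2 + 8 = 6, A[1][2] + B[2][1] = 7 + -1 = 6) = 6 (attained at k = 0)
  C[1][2] = min over k of (A[1][0] + B[0][2] = 0 + 8 = 8, A[1][1] + B[1][2] = -2 + 4 = 2, A[1][2] + B[2][2] = 7 + -4 = 3) = 2 (attained at k = 1)
  C[2][0] = min over k of (A[2][0] + B[0][0] = 9 + 2 = 11, A[2][1] + B[1][0] = -3 + 6 = 3, A[2][2] + B[2][0] = 9 + 7 = 16) = 3 (attained at k = 1)
  C[2][1] = min over k of (A[2][0] + B[0][1] = 9 + 6 = 15, A[2][1] + B[1][1] = -3 + 8 = 5, A[2][2] + B[2][1] = 9 + -1 = 8) = 5 (attained at k = 1)
  C[2][2] = min over k of (A[2][0] + B[0][2] = 9 + 8 = 17, A[2][1] + B[1][2] = -3 + 4 = 1, A[2][2] + B[2][2] = 9 + -4 = 5) = 1 (attained at k = 1)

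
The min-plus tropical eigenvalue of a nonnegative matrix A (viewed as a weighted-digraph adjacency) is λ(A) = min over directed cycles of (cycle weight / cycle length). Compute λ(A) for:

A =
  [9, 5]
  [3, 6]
λ(A) = 4

Enumerate directed cycles and compute their means (weight / length). Sample:
  cycle 0 → 0: weight = 9, length = 1, mean = 9/1 ≈ 9.000
  cycle 1 → 1: weight = 6, length = 1, mean = 6/1 ≈ 6.000
  cycle 0 → 1 → 0: weight = 8, length = 2, mean = 8/2 ≈ 4.000
  cycle 1 → 0 → 1: weight = 8, length = 2, mean = 8/2 ≈ 4.000
Minimum mean = 4.000, attained e.g. along the cycle 0 → 1 → 0 with weight 8 and length 2. So λ(A) = 8/2 = 4.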